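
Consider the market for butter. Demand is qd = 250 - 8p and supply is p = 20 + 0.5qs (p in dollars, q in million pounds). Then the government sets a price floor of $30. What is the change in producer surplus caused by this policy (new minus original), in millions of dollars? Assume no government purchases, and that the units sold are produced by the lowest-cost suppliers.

-6

Rearranging supply gives qs = 2p - 40. In a free market, 250 - 8p = 2p - 40 gives the equilibrium p* = 29, q* = 18.
Since 30 > 29, the floor is binding.
At p = 30: qd = 250 - 8·30 = 10 and qs = 2·30 - 40 = 20.
Producer surplus without the control is ½ · (29 - 20) · 18 = 81.
With the floor, 10 units are sold at 30. The supply price at q = 10 is 25, so PS = ½ · [(30 - 20) + (30 - 25)] · 10 = 75.
Change in producer surplus = 75 - 81 = -6.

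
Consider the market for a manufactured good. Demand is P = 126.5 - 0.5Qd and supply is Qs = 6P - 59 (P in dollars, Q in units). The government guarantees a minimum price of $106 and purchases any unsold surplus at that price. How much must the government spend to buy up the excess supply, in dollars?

Rearranging demand gives Qd = 253 - 2P. In a free market, 253 - 2P = 6P - 59 gives the equilibrium P* = 39, Q* = 175.
Because the floor (106) lies above the market-clearing price, it is binding.
At P = 106: Qd = 253 - 2·106 = 41 and Qs = 6·106 - 59 = 577.
Surplus = Qs - Qd = 536.
Government expenditure = surplus × support price = 536 × 106 = 56816.

56816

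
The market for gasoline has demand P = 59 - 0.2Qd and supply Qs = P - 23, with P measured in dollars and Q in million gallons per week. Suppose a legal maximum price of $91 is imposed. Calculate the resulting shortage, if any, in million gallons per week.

Rearranging demand gives Qd = 295 - 5P. Equilibrium: 295 - 5P = P - 23, so 318 = 6P and P* = 53, Q* = 30.
The ceiling of 91 is above the equilibrium price 53, so it is not binding; the market clears at P* = 53, Q* = 30.
Since the control does not bind, there is no shortage.

0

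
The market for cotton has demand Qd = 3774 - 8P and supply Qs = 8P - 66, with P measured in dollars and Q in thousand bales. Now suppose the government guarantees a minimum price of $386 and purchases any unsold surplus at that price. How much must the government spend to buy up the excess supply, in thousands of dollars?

901696

Equilibrium: 3774 - 8P = 8P - 66, so 3840 = 16P and P* = 240, Q* = 1854.
Since 386 > 240, the floor is binding.
At P = 386: Qd = 3774 - 8·386 = 686 and Qs = 8·386 - 66 = 3022.
Surplus = Qs - Qd = 2336.
Government expenditure = surplus × support price = 2336 × 386 = 901696.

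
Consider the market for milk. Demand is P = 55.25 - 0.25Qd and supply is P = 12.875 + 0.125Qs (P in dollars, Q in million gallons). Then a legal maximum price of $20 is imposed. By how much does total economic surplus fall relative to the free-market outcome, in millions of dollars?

588

Rearranging demand gives Qd = 221 - 4P; rearranging supply gives Qs = 8P - 103. Without the control the market clears where 221 - 4P = 8P - 103, i.e. P* = 27 and Q* = 113.
The ceiling of 20 is below the equilibrium price 27, so it binds.
At P = 20: Qd = 221 - 4·20 = 141 and Qs = 8·20 - 103 = 57.
Quantity traded falls to 57. At Q = 57 the demand price is (221 - 57)/4 = 41 and the supply price is (103 + 57)/8 = 20.
Deadweight loss = ½ · (41 - 20) · (113 - 57) = ½ · 21 · 56 = 588.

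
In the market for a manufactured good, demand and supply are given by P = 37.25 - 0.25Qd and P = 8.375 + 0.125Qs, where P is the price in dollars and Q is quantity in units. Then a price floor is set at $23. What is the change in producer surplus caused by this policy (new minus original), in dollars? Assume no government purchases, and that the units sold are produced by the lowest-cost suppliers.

Rearranging demand gives Qd = 149 - 4P; rearranging supply gives Qs = 8P - 67. Equilibrium: 149 - 4P = 8P - 67, so 216 = 12P and P* = 18, Q* = 77.
The floor of 23 is above the equilibrium price 18, so it binds.
At P = 23: Qd = 149 - 4·23 = 57 and Qs = 8·23 - 67 = 117.
Producer surplus without the control is ½ · (18 - 8.375) · 77 = 370.5625.
With the floor, 57 units are sold at 23. The supply price at Q = 57 is 15.5, so PS = ½ · [(23 - 8.375) + (23 - 15.5)] · 57 = 630.5625.
Change in producer surplus = 630.5625 - 370.5625 = 260.

260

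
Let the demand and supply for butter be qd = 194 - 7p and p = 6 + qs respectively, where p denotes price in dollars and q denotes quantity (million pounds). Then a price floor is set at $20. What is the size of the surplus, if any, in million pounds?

Rearranging supply gives qs = p - 6. Setting quantity demanded equal to quantity supplied, 194 - 7p = p - 6, gives p* = 25 and q* = 19.
Since 20 is below p* = 25, the floor does not bind and the free-market outcome prevails.
Since the control does not bind, there is no surplus.

0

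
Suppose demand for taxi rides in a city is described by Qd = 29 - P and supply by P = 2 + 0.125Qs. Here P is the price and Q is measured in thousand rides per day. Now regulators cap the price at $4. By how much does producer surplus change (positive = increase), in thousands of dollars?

Rearranging supply gives Qs = 8P - 16. Equilibrium: 29 - P = 8P - 16, so 45 = 9P and P* = 5, Q* = 24.
Since 4 < 5, the ceiling is binding.
At P = 4: Qd = 29 - 4 = 25 and Qs = 8·4 - 16 = 16.
Producer surplus without the control is ½ · (5 - 2) · 24 = 36.
With the ceiling, producers sell 16 units at 4, so PS = ½ · (4 - 2) · 16 = 16.
Change in producer surplus = 16 - 36 = -20.

-20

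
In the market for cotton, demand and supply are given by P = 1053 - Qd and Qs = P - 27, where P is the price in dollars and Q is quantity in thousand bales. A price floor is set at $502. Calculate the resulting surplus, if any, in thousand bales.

0

Rearranging demand gives Qd = 1053 - P. Without the control the market clears where 1053 - P = P - 27, i.e. P* = 540 and Q* = 513.
Since 502 is below P* = 540, the floor does not bind and the free-market outcome prevails.
Since the control does not bind, there is no surplus.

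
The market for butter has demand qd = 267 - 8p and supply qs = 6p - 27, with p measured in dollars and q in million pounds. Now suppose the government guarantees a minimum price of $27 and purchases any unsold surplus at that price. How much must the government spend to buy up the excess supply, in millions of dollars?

2268

Without the control the market clears where 267 - 8p = 6p - 27, i.e. p* = 21 and q* = 99.
Because the floor (27) lies above the market-clearing price, it is binding.
At p = 27: qd = 267 - 8·27 = 51 and qs = 6·27 - 27 = 135.
Surplus = qs - qd = 84.
Government expenditure = surplus × support price = 84 × 27 = 2268.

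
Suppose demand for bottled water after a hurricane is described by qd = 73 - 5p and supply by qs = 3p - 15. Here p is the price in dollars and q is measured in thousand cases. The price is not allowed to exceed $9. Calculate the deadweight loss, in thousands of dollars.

9.6

Equilibrium: 73 - 5p = 3p - 15, so 88 = 8p and p* = 11, q* = 18.
Because the ceiling (9) lies below the market-clearing price, it is binding.
At p = 9: qd = 73 - 5·9 = 28 and qs = 3·9 - 15 = 12.
Quantity traded falls to 12. At q = 12 the demand price is (73 - 12)/5 = 12.2 and the supply price is (15 + 12)/3 = 9.
Deadweight loss = ½ · (12.2 - 9) · (18 - 12) = ½ · 3.2 · 6 = 9.6.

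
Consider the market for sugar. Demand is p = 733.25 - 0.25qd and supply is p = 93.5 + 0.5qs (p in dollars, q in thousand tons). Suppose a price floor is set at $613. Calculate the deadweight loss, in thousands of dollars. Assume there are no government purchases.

Rearranging demand gives qd = 2933 - 4p; rearranging supply gives qs = 2p - 187. Equilibrium: 2933 - 4p = 2p - 187, so 3120 = 6p and p* = 520, q* = 853.
Since 613 > 520, the floor is binding.
At p = 613: qd = 2933 - 4·613 = 481 and qs = 2·613 - 187 = 1039.
Quantity traded falls to 481. At q = 481 the demand price is (2933 - 481)/4 = 613 and the supply price is (187 + 481)/2 = 334.
Deadweight loss = ½ · (613 - 334) · (853 - 481) = ½ · 279 · 372 = 51894.

51894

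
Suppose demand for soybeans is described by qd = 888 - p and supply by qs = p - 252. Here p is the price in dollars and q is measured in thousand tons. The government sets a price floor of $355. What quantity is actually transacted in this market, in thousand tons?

Setting quantity demanded equal to quantity supplied, 888 - p = p - 252, gives p* = 570 and q* = 318.
Since 355 is below p* = 570, the floor does not bind and the free-market outcome prevails.

318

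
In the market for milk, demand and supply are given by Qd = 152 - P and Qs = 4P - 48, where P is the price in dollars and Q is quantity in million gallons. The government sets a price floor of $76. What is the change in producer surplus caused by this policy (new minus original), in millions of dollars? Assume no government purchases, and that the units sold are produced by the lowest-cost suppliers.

Equilibrium: 152 - P = 4P - 48, so 200 = 5P and P* = 40, Q* = 112.
Since 76 > 40, the floor is binding.
At P = 76: Qd = 152 - 76 = 76 and Qs = 4·76 - 48 = 256.
Producer surplus without the control is ½ · (40 - 12) · 112 = 1568.
With the floor, 76 units are sold at 76. The supply price at Q = 76 is 31, so PS = ½ · [(76 - 12) + (76 - 31)] · 76 = 4142.
Change in producer surplus = 4142 - 1568 = 2574.

2574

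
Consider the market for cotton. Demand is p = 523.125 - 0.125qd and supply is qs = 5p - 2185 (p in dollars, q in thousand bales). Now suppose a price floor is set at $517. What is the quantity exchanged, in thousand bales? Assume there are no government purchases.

Rearranging demand gives qd = 4185 - 8p. In a free market, 4185 - 8p = 5p - 2185 gives the equilibrium p* = 490, q* = 265.
Because the floor (517) lies above the market-clearing price, it is binding.
At p = 517: qd = 4185 - 8·517 = 49 and qs = 5·517 - 2185 = 400.
The quantity actually transacted is the short side, demand: 49.

49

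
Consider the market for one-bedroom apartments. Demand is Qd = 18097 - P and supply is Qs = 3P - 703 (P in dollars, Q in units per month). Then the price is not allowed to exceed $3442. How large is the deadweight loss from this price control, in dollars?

Without the control the market clears where 18097 - P = 3P - 703, i.e. P* = 4700 and Q* = 13397.
Since 3442 < 4700, the ceiling is binding.
At P = 3442: Qd = 18097 - 3442 = 14655 and Qs = 3·3442 - 703 = 9623.
Quantity traded falls to 9623. At Q = 9623 the demand price is 18097 - 9623 = 8474 and the supply price is (703 + 9623)/3 = 3442.
Deadweight loss = ½ · (8474 - 3442) · (13397 - 9623) = ½ · 5032 · 3774 = 9495384.

9495384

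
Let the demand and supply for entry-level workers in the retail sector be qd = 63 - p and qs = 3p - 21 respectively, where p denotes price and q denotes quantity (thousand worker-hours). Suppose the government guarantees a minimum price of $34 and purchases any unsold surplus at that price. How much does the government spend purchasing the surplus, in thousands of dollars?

1768

Equilibrium: 63 - p = 3p - 21, so 84 = 4p and p* = 21, q* = 42.
The floor of 34 is above the equilibrium price 21, so it binds.
At p = 34: qd = 63 - 34 = 29 and qs = 3·34 - 21 = 81.
Surplus = qs - qd = 52.
Government expenditure = surplus × support price = 52 × 34 = 1768.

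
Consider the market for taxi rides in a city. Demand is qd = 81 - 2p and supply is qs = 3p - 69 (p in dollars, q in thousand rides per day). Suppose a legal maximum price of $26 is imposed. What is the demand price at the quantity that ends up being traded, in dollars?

36

Equilibrium: 81 - 2p = 3p - 69, so 150 = 5p and p* = 30, q* = 21.
The ceiling of 26 is below the equilibrium price 30, so it binds.
At p = 26: qd = 81 - 2·26 = 29 and qs = 3·26 - 69 = 9.
Only 9 units reach the market. On the demand curve, the marginal buyer's willingness to pay at q = 9 is (81 - 9)/2 = 36.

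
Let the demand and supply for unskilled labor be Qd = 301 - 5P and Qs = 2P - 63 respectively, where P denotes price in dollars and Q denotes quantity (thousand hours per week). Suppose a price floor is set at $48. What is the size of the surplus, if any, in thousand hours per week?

0

In a free market, 301 - 5P = 2P - 63 gives the equilibrium P* = 52, Q* = 41.
The floor of 48 is below the equilibrium price 52, so it is not binding; the market clears at P* = 52, Q* = 41.
Since the control does not bind, there is no surplus.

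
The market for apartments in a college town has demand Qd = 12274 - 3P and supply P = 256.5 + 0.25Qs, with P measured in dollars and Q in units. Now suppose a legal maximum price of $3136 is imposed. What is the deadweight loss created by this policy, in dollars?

0

Rearranging supply gives Qs = 4P - 1026. Setting quantity demanded equal to quantity supplied, 12274 - 3P = 4P - 1026, gives P* = 1900 and Q* = 6574.
Since 3136 is above P* = 1900, the ceiling does not bind and the free-market outcome prevails.
Since the control does not bind, no trades are prevented and deadweight loss is zero.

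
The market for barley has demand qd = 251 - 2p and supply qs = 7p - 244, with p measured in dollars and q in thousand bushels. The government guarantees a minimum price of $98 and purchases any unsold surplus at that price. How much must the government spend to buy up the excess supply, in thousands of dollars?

37926

Without the control the market clears where 251 - 2p = 7p - 244, i.e. p* = 55 and q* = 141.
The floor of 98 is above the equilibrium price 55, so it binds.
At p = 98: qd = 251 - 2·98 = 55 and qs = 7·98 - 244 = 442.
Surplus = qs - qd = 387.
Government expenditure = surplus × support price = 387 × 98 = 37926.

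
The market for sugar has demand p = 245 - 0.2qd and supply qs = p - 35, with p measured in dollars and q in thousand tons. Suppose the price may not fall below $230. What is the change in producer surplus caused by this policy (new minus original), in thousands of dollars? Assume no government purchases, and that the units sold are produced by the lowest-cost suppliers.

-3500

Rearranging demand gives qd = 1225 - 5p. Without the control the market clears where 1225 - 5p = p - 35, i.e. p* = 210 and q* = 175.
The floor of 230 is above the equilibrium price 210, so it binds.
At p = 230: qd = 1225 - 5·230 = 75 and qs = 230 - 35 = 195.
Producer surplus without the control is ½ · (210 - 35) · 175 = 15312.5.
With the floor, 75 units are sold at 230. The supply price at q = 75 is 110, so PS = ½ · [(230 - 35) + (230 - 110)] · 75 = 11812.5.
Change in producer surplus = 11812.5 - 15312.5 = -3500.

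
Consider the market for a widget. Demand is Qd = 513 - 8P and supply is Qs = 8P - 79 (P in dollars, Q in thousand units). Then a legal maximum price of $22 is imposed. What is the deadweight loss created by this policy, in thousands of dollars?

1800

Without the control the market clears where 513 - 8P = 8P - 79, i.e. P* = 37 and Q* = 217.
Since 22 < 37, the ceiling is binding.
At P = 22: Qd = 513 - 8·22 = 337 and Qs = 8·22 - 79 = 97.
Quantity traded falls to 97. At Q = 97 the demand price is (513 - 97)/8 = 52 and the supply price is (79 + 97)/8 = 22.
Deadweight loss = ½ · (52 - 22) · (217 - 97) = ½ · 30 · 120 = 1800.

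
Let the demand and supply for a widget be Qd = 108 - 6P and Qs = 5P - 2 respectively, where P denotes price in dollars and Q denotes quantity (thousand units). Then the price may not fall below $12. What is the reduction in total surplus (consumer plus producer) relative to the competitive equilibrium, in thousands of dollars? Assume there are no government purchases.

Without the control the market clears where 108 - 6P = 5P - 2, i.e. P* = 10 and Q* = 48.
The floor of 12 is above the equilibrium price 10, so it binds.
At P = 12: Qd = 108 - 6·12 = 36 and Qs = 5·12 - 2 = 58.
Quantity traded falls to 36. At Q = 36 the demand price is (108 - 36)/6 = 12 and the supply price is (2 + 36)/5 = 7.6.
Deadweight loss = ½ · (12 - 7.6) · (48 - 36) = ½ · 4.4 · 12 = 26.4.

26.4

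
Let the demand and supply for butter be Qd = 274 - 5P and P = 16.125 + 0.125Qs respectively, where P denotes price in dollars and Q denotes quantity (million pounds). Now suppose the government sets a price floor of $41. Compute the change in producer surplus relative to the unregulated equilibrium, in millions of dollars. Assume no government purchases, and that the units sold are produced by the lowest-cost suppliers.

533.75

Rearranging supply gives Qs = 8P - 129. Equilibrium: 274 - 5P = 8P - 129, so 403 = 13P and P* = 31, Q* = 119.
Because the floor (41) lies above the market-clearing price, it is binding.
At P = 41: Qd = 274 - 5·41 = 69 and Qs = 8·41 - 129 = 199.
Producer surplus without the control is ½ · (31 - 16.125) · 119 = 885.0625.
With the floor, 69 units are sold at 41. The supply price at Q = 69 is 24.75, so PS = ½ · [(41 - 16.125) + (41 - 24.75)] · 69 = 1418.8125.
Change in producer surplus = 1418.8125 - 885.0625 = 533.75.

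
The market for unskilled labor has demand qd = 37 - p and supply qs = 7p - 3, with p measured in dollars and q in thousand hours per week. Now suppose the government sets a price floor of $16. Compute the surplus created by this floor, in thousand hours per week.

Equilibrium: 37 - p = 7p - 3, so 40 = 8p and p* = 5, q* = 32.
Because the floor (16) lies above the market-clearing price, it is binding.
At p = 16: qd = 37 - 16 = 21 and qs = 7·16 - 3 = 109.
Surplus = qs - qd = 109 - 21 = 88.

88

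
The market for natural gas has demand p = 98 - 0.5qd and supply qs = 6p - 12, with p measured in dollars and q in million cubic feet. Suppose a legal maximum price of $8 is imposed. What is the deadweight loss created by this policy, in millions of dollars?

Rearranging demand gives qd = 196 - 2p. In a free market, 196 - 2p = 6p - 12 gives the equilibrium p* = 26, q* = 144.
Because the ceiling (8) lies below the market-clearing price, it is binding.
At p = 8: qd = 196 - 2·8 = 180 and qs = 6·8 - 12 = 36.
Quantity traded falls to 36. At q = 36 the demand price is (196 - 36)/2 = 80 and the supply price is (12 + 36)/6 = 8.
Deadweight loss = ½ · (80 - 8) · (144 - 36) = ½ · 72 · 108 = 3888.

3888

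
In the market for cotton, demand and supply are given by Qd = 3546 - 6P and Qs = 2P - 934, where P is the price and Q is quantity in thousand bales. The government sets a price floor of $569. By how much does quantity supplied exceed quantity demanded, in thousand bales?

72

Setting quantity demanded equal to quantity supplied, 3546 - 6P = 2P - 934, gives P* = 560 and Q* = 186.
Since 569 > 560, the floor is binding.
At P = 569: Qd = 3546 - 6·569 = 132 and Qs = 2·569 - 934 = 204.
Surplus = Qs - Qd = 204 - 132 = 72.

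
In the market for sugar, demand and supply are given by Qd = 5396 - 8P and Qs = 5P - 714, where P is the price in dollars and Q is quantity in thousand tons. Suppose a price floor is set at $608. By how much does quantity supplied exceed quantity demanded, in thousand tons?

1794

Equilibrium: 5396 - 8P = 5P - 714, so 6110 = 13P and P* = 470, Q* = 1636.
Since 608 > 470, the floor is binding.
At P = 608: Qd = 5396 - 8·608 = 532 and Qs = 5·608 - 714 = 2326.
Surplus = Qs - Qd = 2326 - 532 = 1794.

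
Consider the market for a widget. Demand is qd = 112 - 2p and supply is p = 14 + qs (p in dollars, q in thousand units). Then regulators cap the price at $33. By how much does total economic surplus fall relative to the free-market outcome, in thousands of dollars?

60.75

Rearranging supply gives qs = p - 14. Without the control the market clears where 112 - 2p = p - 14, i.e. p* = 42 and q* = 28.
The ceiling of 33 is below the equilibrium price 42, so it binds.
At p = 33: qd = 112 - 2·33 = 46 and qs = 33 - 14 = 19.
Quantity traded falls to 19. At q = 19 the demand price is (112 - 19)/2 = 46.5 and the supply price is 14 + 19 = 33.
Deadweight loss = ½ · (46.5 - 33) · (28 - 19) = ½ · 13.5 · 9 = 60.75.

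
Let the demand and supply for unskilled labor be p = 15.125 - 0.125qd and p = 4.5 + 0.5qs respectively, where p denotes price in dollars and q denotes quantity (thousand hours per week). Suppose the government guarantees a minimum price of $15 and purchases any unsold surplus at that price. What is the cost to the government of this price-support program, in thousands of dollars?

Rearranging demand gives qd = 121 - 8p; rearranging supply gives qs = 2p - 9. Equilibrium: 121 - 8p = 2p - 9, so 130 = 10p and p* = 13, q* = 17.
Because the floor (15) lies above the market-clearing price, it is binding.
At p = 15: qd = 121 - 8·15 = 1 and qs = 2·15 - 9 = 21.
Surplus = qs - qd = 20.
Government expenditure = surplus × support price = 20 × 15 = 300.

300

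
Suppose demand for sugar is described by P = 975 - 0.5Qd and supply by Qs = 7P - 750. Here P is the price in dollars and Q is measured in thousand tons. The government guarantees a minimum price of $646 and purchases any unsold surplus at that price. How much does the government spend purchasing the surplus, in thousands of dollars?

2011644

Rearranging demand gives Qd = 1950 - 2P. Without the control the market clears where 1950 - 2P = 7P - 750, i.e. P* = 300 and Q* = 1350.
Because the floor (646) lies above the market-clearing price, it is binding.
At P = 646: Qd = 1950 - 2·646 = 658 and Qs = 7·646 - 750 = 3772.
Surplus = Qs - Qd = 3114.
Government expenditure = surplus × support price = 3114 × 646 = 2011644.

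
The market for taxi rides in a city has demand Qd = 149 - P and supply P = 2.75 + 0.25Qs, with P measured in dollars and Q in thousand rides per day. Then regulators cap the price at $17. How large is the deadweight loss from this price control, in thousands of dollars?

2250

Rearranging supply gives Qs = 4P - 11. Equilibrium: 149 - P = 4P - 11, so 160 = 5P and P* = 32, Q* = 117.
Because the ceiling (17) lies below the market-clearing price, it is binding.
At P = 17: Qd = 149 - 17 = 132 and Qs = 4·17 - 11 = 57.
Quantity traded falls to 57. At Q = 57 the demand price is 149 - 57 = 92 and the supply price is (11 + 57)/4 = 17.
Deadweight loss = ½ · (92 - 17) · (117 - 57) = ½ · 75 · 60 = 2250.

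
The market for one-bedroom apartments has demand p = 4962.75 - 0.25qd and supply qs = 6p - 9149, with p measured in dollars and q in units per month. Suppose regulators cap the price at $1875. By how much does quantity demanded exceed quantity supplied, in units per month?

10250

Rearranging demand gives qd = 19851 - 4p. Without the control the market clears where 19851 - 4p = 6p - 9149, i.e. p* = 2900 and q* = 8251.
Because the ceiling (1875) lies below the market-clearing price, it is binding.
At p = 1875: qd = 19851 - 4·1875 = 12351 and qs = 6·1875 - 9149 = 2101.
Shortage = qd - qs = 12351 - 2101 = 10250.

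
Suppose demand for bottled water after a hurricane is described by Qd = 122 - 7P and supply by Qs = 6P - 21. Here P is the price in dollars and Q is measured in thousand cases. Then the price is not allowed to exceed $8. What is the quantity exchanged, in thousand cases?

27

Without the control the market clears where 122 - 7P = 6P - 21, i.e. P* = 11 and Q* = 45.
Because the ceiling (8) lies below the market-clearing price, it is binding.
At P = 8: Qd = 122 - 7·8 = 66 and Qs = 6·8 - 21 = 27.
The quantity actually transacted is the short side, supply: 27.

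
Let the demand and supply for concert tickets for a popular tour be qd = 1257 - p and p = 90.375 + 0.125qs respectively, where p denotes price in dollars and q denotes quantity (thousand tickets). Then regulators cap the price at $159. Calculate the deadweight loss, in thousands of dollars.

Rearranging supply gives qs = 8p - 723. In a free market, 1257 - p = 8p - 723 gives the equilibrium p* = 220, q* = 1037.
Because the ceiling (159) lies below the market-clearing price, it is binding.
At p = 159: qd = 1257 - 159 = 1098 and qs = 8·159 - 723 = 549.
Quantity traded falls to 549. At q = 549 the demand price is 1257 - 549 = 708 and the supply price is (723 + 549)/8 = 159.
Deadweight loss = ½ · (708 - 159) · (1037 - 549) = ½ · 549 · 488 = 133956.

133956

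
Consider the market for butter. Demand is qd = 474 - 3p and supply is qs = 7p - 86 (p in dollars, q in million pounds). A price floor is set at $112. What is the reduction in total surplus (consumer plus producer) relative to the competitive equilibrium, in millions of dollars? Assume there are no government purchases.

6720

Without the control the market clears where 474 - 3p = 7p - 86, i.e. p* = 56 and q* = 306.
The floor of 112 is above the equilibrium price 56, so it binds.
At p = 112: qd = 474 - 3·112 = 138 and qs = 7·112 - 86 = 698.
Quantity traded falls to 138. At q = 138 the demand price is (474 - 138)/3 = 112 and the supply price is (86 + 138)/7 = 32.
Deadweight loss = ½ · (112 - 32) · (306 - 138) = ½ · 80 · 168 = 6720.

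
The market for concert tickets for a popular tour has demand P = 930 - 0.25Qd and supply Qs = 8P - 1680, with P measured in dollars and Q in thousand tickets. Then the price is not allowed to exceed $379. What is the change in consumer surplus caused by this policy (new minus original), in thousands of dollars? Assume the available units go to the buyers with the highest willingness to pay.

Rearranging demand gives Qd = 3720 - 4P. Without the control the market clears where 3720 - 4P = 8P - 1680, i.e. P* = 450 and Q* = 1920.
The ceiling of 379 is below the equilibrium price 450, so it binds.
At P = 379: Qd = 3720 - 4·379 = 2204 and Qs = 8·379 - 1680 = 1352.
Consumer surplus without the control is ½ · (930 - 450) · 1920 = 460800.
With the ceiling, 1352 units are sold at 379 (assume they go to the highest-value buyers). The demand price at Q = 1352 is 592, so CS = ½ · [(930 - 379) + (592 - 379)] · 1352 = 516464.
Change in consumer surplus = 516464 - 460800 = 55664.

55664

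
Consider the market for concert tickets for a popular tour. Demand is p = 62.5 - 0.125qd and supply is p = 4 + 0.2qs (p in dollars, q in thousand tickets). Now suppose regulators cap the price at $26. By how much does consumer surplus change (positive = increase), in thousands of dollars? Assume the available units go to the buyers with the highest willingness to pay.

1233.75

Rearranging demand gives qd = 500 - 8p; rearranging supply gives qs = 5p - 20. Setting quantity demanded equal to quantity supplied, 500 - 8p = 5p - 20, gives p* = 40 and q* = 180.
The ceiling of 26 is below the equilibrium price 40, so it binds.
At p = 26: qd = 500 - 8·26 = 292 and qs = 5·26 - 20 = 110.
Consumer surplus without the control is ½ · (62.5 - 40) · 180 = 2025.
With the ceiling, 110 units are sold at 26 (assume they go to the highest-value buyers). The demand price at q = 110 is 48.75, so CS = ½ · [(62.5 - 26) + (48.75 - 26)] · 110 = 3258.75.
Change in consumer surplus = 3258.75 - 2025 = 1233.75.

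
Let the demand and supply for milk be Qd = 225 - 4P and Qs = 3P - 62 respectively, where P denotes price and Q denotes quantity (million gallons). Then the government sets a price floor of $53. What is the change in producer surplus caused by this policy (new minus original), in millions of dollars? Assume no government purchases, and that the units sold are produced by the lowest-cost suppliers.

-228

Without the control the market clears where 225 - 4P = 3P - 62, i.e. P* = 41 and Q* = 61.
Because the floor (53) lies above the market-clearing price, it is binding.
At P = 53: Qd = 225 - 4·53 = 13 and Qs = 3·53 - 62 = 97.
Producer surplus without the control is ½ · (41 - 62/3) · 61 = 3721/6.
With the floor, 13 units are sold at 53. The supply price at Q = 13 is 25, so PS = ½ · [(53 - 62/3) + (53 - 25)] · 13 = 2353/6.
Change in producer surplus = 2353/6 - 3721/6 = -228.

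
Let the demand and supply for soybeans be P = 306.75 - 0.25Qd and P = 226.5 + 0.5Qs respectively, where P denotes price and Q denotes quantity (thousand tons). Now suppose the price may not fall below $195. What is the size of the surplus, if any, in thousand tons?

Rearranging demand gives Qd = 1227 - 4P; rearranging supply gives Qs = 2P - 453. Setting quantity demanded equal to quantity supplied, 1227 - 4P = 2P - 453, gives P* = 280 and Q* = 107.
Since 195 is below P* = 280, the floor does not bind and the free-market outcome prevails.
Since the control does not bind, there is no surplus.

0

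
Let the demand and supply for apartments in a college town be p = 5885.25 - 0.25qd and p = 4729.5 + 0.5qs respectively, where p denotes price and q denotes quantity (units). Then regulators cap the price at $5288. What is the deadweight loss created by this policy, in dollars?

67416

Rearranging demand gives qd = 23541 - 4p; rearranging supply gives qs = 2p - 9459. In a free market, 23541 - 4p = 2p - 9459 gives the equilibrium p* = 5500, q* = 1541.
Since 5288 < 5500, the ceiling is binding.
At p = 5288: qd = 23541 - 4·5288 = 2389 and qs = 2·5288 - 9459 = 1117.
Quantity traded falls to 1117. At q = 1117 the demand price is (23541 - 1117)/4 = 5606 and the supply price is (9459 + 1117)/2 = 5288.
Deadweight loss = ½ · (5606 - 5288) · (1541 - 1117) = ½ · 318 · 424 = 67416.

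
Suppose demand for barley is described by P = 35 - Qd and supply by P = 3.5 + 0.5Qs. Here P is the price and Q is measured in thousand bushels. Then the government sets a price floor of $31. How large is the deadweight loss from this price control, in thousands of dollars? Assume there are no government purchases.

216.75

Rearranging demand gives Qd = 35 - P; rearranging supply gives Qs = 2P - 7. Equilibrium: 35 - P = 2P - 7, so 42 = 3P and P* = 14, Q* = 21.
The floor of 31 is above the equilibrium price 14, so it binds.
At P = 31: Qd = 35 - 31 = 4 and Qs = 2·31 - 7 = 55.
Quantity traded falls to 4. At Q = 4 the demand price is 35 - 4 = 31 and the supply price is (7 + 4)/2 = 5.5.
Deadweight loss = ½ · (31 - 5.5) · (21 - 4) = ½ · 25.5 · 17 = 216.75.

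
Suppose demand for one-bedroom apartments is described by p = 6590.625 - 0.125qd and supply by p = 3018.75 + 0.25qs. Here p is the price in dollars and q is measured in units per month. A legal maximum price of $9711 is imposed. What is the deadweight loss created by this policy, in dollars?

Rearranging demand gives qd = 52725 - 8p; rearranging supply gives qs = 4p - 12075. Equilibrium: 52725 - 8p = 4p - 12075, so 64800 = 12p and p* = 5400, q* = 9525.
Since 9711 is above p* = 5400, the ceiling does not bind and the free-market outcome prevails.
Since the control does not bind, no trades are prevented and deadweight loss is zero.

0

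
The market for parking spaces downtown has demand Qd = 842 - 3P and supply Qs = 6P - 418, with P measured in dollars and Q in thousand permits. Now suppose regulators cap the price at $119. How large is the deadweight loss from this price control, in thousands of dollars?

3969

In a free market, 842 - 3P = 6P - 418 gives the equilibrium P* = 140, Q* = 422.
The ceiling of 119 is below the equilibrium price 140, so it binds.
At P = 119: Qd = 842 - 3·119 = 485 and Qs = 6·119 - 418 = 296.
Quantity traded falls to 296. At Q = 296 the demand price is (842 - 296)/3 = 182 and the supply price is (418 + 296)/6 = 119.
Deadweight loss = ½ · (182 - 119) · (422 - 296) = ½ · 63 · 126 = 3969.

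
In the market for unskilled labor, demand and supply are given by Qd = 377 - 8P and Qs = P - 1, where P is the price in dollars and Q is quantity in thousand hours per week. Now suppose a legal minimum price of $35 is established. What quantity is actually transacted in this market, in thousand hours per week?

In a free market, 377 - 8P = P - 1 gives the equilibrium P* = 42, Q* = 41.
Since 35 is below P* = 42, the floor does not bind and the free-market outcome prevails.

41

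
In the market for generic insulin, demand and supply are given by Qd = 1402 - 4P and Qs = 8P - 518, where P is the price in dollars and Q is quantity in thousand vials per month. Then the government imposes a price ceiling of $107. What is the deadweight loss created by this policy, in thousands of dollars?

In a free market, 1402 - 4P = 8P - 518 gives the equilibrium P* = 160, Q* = 762.
Since 107 < 160, the ceiling is binding.
At P = 107: Qd = 1402 - 4·107 = 974 and Qs = 8·107 - 518 = 338.
Quantity traded falls to 338. At Q = 338 the demand price is (1402 - 338)/4 = 266 and the supply price is (518 + 338)/8 = 107.
Deadweight loss = ½ · (266 - 107) · (762 - 338) = ½ · 159 · 424 = 33708.

33708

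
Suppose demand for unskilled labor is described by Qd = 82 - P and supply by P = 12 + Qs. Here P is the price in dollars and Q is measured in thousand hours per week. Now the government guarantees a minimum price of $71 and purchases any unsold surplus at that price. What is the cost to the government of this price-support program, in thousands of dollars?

Rearranging supply gives Qs = P - 12. Without the control the market clears where 82 - P = P - 12, i.e. P* = 47 and Q* = 35.
Since 71 > 47, the floor is binding.
At P = 71: Qd = 82 - 71 = 11 and Qs = 71 - 12 = 59.
Surplus = Qs - Qd = 48.
Government expenditure = surplus × support price = 48 × 71 = 3408.

3408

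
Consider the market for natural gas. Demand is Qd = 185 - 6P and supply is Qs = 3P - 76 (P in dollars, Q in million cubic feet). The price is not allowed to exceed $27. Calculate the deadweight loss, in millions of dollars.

Setting quantity demanded equal to quantity supplied, 185 - 6P = 3P - 76, gives P* = 29 and Q* = 11.
Because the ceiling (27) lies below the market-clearing price, it is binding.
At P = 27: Qd = 185 - 6·27 = 23 and Qs = 3·27 - 76 = 5.
Quantity traded falls to 5. At Q = 5 the demand price is (185 - 5)/6 = 30 and the supply price is (76 + 5)/3 = 27.
Deadweight loss = ½ · (30 - 27) · (11 - 5) = ½ · 3 · 6 = 9.

9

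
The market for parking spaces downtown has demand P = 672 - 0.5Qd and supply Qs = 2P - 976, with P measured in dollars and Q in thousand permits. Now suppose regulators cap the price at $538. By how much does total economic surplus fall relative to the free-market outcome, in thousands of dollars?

3528

Rearranging demand gives Qd = 1344 - 2P. Equilibrium: 1344 - 2P = 2P - 976, so 2320 = 4P and P* = 580, Q* = 184.
Because the ceiling (538) lies below the market-clearing price, it is binding.
At P = 538: Qd = 1344 - 2·538 = 268 and Qs = 2·538 - 976 = 100.
Quantity traded falls to 100. At Q = 100 the demand price is (1344 - 100)/2 = 622 and the supply price is (976 + 100)/2 = 538.
Deadweight loss = ½ · (622 - 538) · (184 - 100) = ½ · 84 · 84 = 3528.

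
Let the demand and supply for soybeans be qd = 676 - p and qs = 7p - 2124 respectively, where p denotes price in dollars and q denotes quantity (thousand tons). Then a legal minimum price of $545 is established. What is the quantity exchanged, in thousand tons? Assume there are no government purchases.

131

Equilibrium: 676 - p = 7p - 2124, so 2800 = 8p and p* = 350, q* = 326.
Because the floor (545) lies above the market-clearing price, it is binding.
At p = 545: qd = 676 - 545 = 131 and qs = 7·545 - 2124 = 1691.
The quantity actually transacted is the short side, demand: 131.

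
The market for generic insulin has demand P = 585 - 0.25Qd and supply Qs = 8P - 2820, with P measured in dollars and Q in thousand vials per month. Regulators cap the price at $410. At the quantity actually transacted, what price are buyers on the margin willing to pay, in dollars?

Rearranging demand gives Qd = 2340 - 4P. Without the control the market clears where 2340 - 4P = 8P - 2820, i.e. P* = 430 and Q* = 620.
The ceiling of 410 is below the equilibrium price 430, so it binds.
At P = 410: Qd = 2340 - 4·410 = 700 and Qs = 8·410 - 2820 = 460.
Only 460 units reach the market. On the demand curve, the marginal buyer's willingness to pay at Q = 460 is (2340 - 460)/4 = 470.

470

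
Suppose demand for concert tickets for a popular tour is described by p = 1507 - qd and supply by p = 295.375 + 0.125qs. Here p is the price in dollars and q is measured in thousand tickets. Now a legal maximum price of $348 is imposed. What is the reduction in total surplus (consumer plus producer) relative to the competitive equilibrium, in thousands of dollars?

Rearranging demand gives qd = 1507 - p; rearranging supply gives qs = 8p - 2363. In a free market, 1507 - p = 8p - 2363 gives the equilibrium p* = 430, q* = 1077.
The ceiling of 348 is below the equilibrium price 430, so it binds.
At p = 348: qd = 1507 - 348 = 1159 and qs = 8·348 - 2363 = 421.
Quantity traded falls to 421. At q = 421 the demand price is 1507 - 421 = 1086 and the supply price is (2363 + 421)/8 = 348.
Deadweight loss = ½ · (1086 - 348) · (1077 - 421) = ½ · 738 · 656 = 242064.

242064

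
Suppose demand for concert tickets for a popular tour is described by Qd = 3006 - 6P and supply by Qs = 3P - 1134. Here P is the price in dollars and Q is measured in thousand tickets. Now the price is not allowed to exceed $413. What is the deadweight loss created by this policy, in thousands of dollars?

Without the control the market clears where 3006 - 6P = 3P - 1134, i.e. P* = 460 and Q* = 246.
Since 413 < 460, the ceiling is binding.
At P = 413: Qd = 3006 - 6·413 = 528 and Qs = 3·413 - 1134 = 105.
Quantity traded falls to 105. At Q = 105 the demand price is (3006 - 105)/6 = 483.5 and the supply price is (1134 + 105)/3 = 413.
Deadweight loss = ½ · (483.5 - 413) · (246 - 105) = ½ · 70.5 · 141 = 4970.25.

4970.25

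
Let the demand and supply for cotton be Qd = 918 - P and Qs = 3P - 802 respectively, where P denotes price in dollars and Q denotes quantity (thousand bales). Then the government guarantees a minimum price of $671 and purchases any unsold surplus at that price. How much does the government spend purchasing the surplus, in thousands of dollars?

Setting quantity demanded equal to quantity supplied, 918 - P = 3P - 802, gives P* = 430 and Q* = 488.
Because the floor (671) lies above the market-clearing price, it is binding.
At P = 671: Qd = 918 - 671 = 247 and Qs = 3·671 - 802 = 1211.
Surplus = Qs - Qd = 964.
Government expenditure = surplus × support price = 964 × 671 = 646844.

646844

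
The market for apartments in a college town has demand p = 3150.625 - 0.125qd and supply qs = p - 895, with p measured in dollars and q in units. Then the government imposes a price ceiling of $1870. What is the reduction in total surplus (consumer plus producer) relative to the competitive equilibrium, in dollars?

Rearranging demand gives qd = 25205 - 8p. Equilibrium: 25205 - 8p = p - 895, so 26100 = 9p and p* = 2900, q* = 2005.
Because the ceiling (1870) lies below the market-clearing price, it is binding.
At p = 1870: qd = 25205 - 8·1870 = 10245 and qs = 1870 - 895 = 975.
Quantity traded falls to 975. At q = 975 the demand price is (25205 - 975)/8 = 3028.75 and the supply price is 895 + 975 = 1870.
Deadweight loss = ½ · (3028.75 - 1870) · (2005 - 975) = ½ · 1158.75 · 1030 = 596756.25.

596756.25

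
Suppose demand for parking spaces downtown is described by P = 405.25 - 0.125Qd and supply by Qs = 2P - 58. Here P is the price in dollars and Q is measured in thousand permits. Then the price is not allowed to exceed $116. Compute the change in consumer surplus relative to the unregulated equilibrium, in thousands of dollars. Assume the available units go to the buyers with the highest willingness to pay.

Rearranging demand gives Qd = 3242 - 8P. Without the control the market clears where 3242 - 8P = 2P - 58, i.e. P* = 330 and Q* = 602.
Since 116 < 330, the ceiling is binding.
At P = 116: Qd = 3242 - 8·116 = 2314 and Qs = 2·116 - 58 = 174.
Consumer surplus without the control is ½ · (405.25 - 330) · 602 = 22650.25.
With the ceiling, 174 units are sold at 116 (assume they go to the highest-value buyers). The demand price at Q = 174 is 383.5, so CS = ½ · [(405.25 - 116) + (383.5 - 116)] · 174 = 48437.25.
Change in consumer surplus = 48437.25 - 22650.25 = 25787.

25787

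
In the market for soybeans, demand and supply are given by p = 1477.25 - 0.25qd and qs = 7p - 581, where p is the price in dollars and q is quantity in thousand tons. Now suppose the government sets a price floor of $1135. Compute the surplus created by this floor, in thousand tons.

5995

Rearranging demand gives qd = 5909 - 4p. In a free market, 5909 - 4p = 7p - 581 gives the equilibrium p* = 590, q* = 3549.
Because the floor (1135) lies above the market-clearing price, it is binding.
At p = 1135: qd = 5909 - 4·1135 = 1369 and qs = 7·1135 - 581 = 7364.
Surplus = qs - qd = 7364 - 1369 = 5995.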